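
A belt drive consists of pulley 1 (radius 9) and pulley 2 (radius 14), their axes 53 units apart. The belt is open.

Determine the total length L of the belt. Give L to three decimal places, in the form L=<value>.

open belt: β = asin((r2−r1)/C) = asin(5/53) = 5.4133°
wrap1 = π − 2β = 169.1734°
wrap2 = π + 2β = 190.8266°
tangent length = C·cosβ = 52.7636
L = r1·wrap1 + r2·wrap2 + 2·C·cosβ = 9·2.9526 + 14·3.3306 + 2·52.7636 = 178.7287

L=178.729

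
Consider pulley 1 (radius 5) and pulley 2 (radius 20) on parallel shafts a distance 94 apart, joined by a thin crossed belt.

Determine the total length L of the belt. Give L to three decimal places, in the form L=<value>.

L=273.229

crossed belt: β = asin((r1+r2)/C) = asin(25/94) = 15.4239°
wrap1 = wrap2 = π + 2β = 210.8477°
tangent length = C·cosβ = 90.6146
L = (r1+r2)·wrap + 2·C·cosβ = 25·3.6800 + 2·90.6146 = 273.2288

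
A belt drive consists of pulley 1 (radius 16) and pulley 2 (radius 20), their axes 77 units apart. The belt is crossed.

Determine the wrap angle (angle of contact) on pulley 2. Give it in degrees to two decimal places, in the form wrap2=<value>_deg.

wrap2=235.75_deg

crossed belt: β = asin((r1+r2)/C) = asin(36/77) = 27.8742°
wrap1 = wrap2 = π + 2β = 235.7485°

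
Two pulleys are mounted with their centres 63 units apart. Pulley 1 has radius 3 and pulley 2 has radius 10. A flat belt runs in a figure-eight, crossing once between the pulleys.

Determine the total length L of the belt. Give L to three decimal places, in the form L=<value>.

L=169.533

crossed belt: β = asin((r1+r2)/C) = asin(13/63) = 11.9085°
wrap1 = wrap2 = π + 2β = 203.8170°
tangent length = C·cosβ = 61.6441
L = (r1+r2)·wrap + 2·C·cosβ = 13·3.5573 + 2·61.6441 = 169.5329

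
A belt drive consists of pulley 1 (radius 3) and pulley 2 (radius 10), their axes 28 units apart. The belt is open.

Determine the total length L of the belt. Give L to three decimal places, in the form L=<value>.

open belt: β = asin((r2−r1)/C) = asin(7/28) = 14.4775°
wrap1 = π − 2β = 151.0450°
wrap2 = π + 2β = 208.9550°
tangent length = C·cosβ = 27.1109
L = r1·wrap1 + r2·wrap2 + 2·C·cosβ = 3·2.6362 + 10·3.6470 + 2·27.1109 = 98.6000

L=98.600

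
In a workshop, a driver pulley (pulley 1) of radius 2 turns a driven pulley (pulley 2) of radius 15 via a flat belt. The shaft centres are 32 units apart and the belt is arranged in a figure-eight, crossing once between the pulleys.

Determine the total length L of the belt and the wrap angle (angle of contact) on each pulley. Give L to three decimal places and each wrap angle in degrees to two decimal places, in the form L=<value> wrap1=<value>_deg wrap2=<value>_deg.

crossed belt: β = asin((r1+r2)/C) = asin(17/32) = 32.0900°
wrap1 = wrap2 = π + 2β = 244.1799°
tangent length = C·cosβ = 27.1109
L = (r1+r2)·wrap + 2·C·cosβ = 17·4.2617 + 2·27.1109 = 126.6714

L=126.671 wrap1=244.18_deg wrap2=244.18_deg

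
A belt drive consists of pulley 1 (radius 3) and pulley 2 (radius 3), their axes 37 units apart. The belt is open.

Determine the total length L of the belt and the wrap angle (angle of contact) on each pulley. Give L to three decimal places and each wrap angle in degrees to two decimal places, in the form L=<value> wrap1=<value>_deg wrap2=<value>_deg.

L=92.850 wrap1=180.00_deg wrap2=180.00_deg

open belt: β = asin((r2−r1)/C) = asin(0/37) = 0.0000°
wrap1 = π − 2β = 180.0000°
wrap2 = π + 2β = 180.0000°
tangent length = C·cosβ = 37.0000
L = r1·wrap1 + r2·wrap2 + 2·C·cosβ = 3·3.1416 + 3·3.1416 + 2·37.0000 = 92.8496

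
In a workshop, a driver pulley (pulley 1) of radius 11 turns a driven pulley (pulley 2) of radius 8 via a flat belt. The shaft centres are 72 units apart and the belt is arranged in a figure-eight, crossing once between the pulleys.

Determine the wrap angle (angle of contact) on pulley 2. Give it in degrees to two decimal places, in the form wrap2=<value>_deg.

crossed belt: β = asin((r1+r2)/C) = asin(19/72) = 15.3009°
wrap1 = wrap2 = π + 2β = 210.6019°

wrap2=210.60_deg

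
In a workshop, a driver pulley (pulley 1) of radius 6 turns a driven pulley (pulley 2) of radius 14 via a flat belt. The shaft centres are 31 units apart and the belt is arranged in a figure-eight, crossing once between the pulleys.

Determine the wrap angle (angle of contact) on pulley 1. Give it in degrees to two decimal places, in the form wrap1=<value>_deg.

wrap1=260.36_deg

crossed belt: β = asin((r1+r2)/C) = asin(20/31) = 40.1778°
wrap1 = wrap2 = π + 2β = 260.3555°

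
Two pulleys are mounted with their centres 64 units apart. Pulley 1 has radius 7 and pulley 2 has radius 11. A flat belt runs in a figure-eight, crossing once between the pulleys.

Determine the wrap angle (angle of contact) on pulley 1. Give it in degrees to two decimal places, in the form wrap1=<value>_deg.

crossed belt: β = asin((r1+r2)/C) = asin(18/64) = 16.3348°
wrap1 = wrap2 = π + 2β = 212.6696°

wrap1=212.67_deg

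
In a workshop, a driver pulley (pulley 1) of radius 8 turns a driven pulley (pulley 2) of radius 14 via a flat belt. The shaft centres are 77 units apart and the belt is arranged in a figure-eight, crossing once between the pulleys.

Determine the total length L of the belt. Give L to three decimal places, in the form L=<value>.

L=229.445

crossed belt: β = asin((r1+r2)/C) = asin(22/77) = 16.6015°
wrap1 = wrap2 = π + 2β = 213.2031°
tangent length = C·cosβ = 73.7902
L = (r1+r2)·wrap + 2·C·cosβ = 22·3.7211 + 2·73.7902 = 229.4446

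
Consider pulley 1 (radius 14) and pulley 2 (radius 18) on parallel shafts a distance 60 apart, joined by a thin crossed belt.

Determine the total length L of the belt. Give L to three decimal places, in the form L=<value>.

L=238.042

crossed belt: β = asin((r1+r2)/C) = asin(32/60) = 32.2310°
wrap1 = wrap2 = π + 2β = 244.4619°
tangent length = C·cosβ = 50.7543
L = (r1+r2)·wrap + 2·C·cosβ = 32·4.2667 + 2·50.7543 = 238.0419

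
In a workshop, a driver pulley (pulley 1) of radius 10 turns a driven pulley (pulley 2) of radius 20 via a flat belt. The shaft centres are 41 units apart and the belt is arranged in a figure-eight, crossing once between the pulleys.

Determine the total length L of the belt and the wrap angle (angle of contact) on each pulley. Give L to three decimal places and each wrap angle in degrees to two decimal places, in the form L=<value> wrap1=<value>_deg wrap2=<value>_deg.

crossed belt: β = asin((r1+r2)/C) = asin(30/41) = 47.0297°
wrap1 = wrap2 = π + 2β = 274.0594°
tangent length = C·cosβ = 27.9464
L = (r1+r2)·wrap + 2·C·cosβ = 30·4.7832 + 2·27.9464 = 199.3899

L=199.390 wrap1=274.06_deg wrap2=274.06_deg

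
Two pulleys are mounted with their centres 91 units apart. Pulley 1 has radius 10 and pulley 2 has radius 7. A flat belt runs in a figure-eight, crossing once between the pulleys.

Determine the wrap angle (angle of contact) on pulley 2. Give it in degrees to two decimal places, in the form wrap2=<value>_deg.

wrap2=201.53_deg

crossed belt: β = asin((r1+r2)/C) = asin(17/91) = 10.7669°
wrap1 = wrap2 = π + 2β = 201.5337°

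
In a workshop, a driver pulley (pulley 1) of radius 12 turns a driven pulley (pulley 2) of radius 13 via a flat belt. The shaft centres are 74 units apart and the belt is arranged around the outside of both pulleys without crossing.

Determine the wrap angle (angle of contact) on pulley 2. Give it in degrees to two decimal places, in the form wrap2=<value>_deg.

wrap2=181.55_deg

open belt: β = asin((r2−r1)/C) = asin(1/74) = 0.7743°
wrap1 = π − 2β = 178.4514°
wrap2 = π + 2β = 181.5486°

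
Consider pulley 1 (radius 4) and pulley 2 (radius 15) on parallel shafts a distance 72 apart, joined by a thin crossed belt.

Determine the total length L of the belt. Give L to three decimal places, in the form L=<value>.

crossed belt: β = asin((r1+r2)/C) = asin(19/72) = 15.3009°
wrap1 = wrap2 = π + 2β = 210.6019°
tangent length = C·cosβ = 69.4478
L = (r1+r2)·wrap + 2·C·cosβ = 19·3.6757 + 2·69.4478 = 208.7339

L=208.734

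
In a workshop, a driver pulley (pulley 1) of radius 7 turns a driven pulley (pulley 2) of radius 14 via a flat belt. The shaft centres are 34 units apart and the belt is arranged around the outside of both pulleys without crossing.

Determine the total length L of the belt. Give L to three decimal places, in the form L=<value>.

open belt: β = asin((r2−r1)/C) = asin(7/34) = 11.8812°
wrap1 = π − 2β = 156.2377°
wrap2 = π + 2β = 203.7623°
tangent length = C·cosβ = 33.2716
L = r1·wrap1 + r2·wrap2 + 2·C·cosβ = 7·2.7269 + 14·3.5563 + 2·33.2716 = 135.4198

L=135.420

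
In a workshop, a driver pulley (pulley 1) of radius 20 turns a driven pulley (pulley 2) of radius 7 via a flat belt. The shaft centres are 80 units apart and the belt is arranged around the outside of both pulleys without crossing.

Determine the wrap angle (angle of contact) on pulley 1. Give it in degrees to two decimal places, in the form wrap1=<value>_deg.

wrap1=198.70_deg

open belt: β = asin((r2−r1)/C) = asin(-13/80) = -9.3520°
wrap1 = π − 2β = 198.7041°
wrap2 = π + 2β = 161.2959°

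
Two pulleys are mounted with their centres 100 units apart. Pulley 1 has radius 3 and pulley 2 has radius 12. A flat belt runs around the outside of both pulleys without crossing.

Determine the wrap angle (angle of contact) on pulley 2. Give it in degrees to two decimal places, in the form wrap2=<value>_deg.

wrap2=190.33_deg

open belt: β = asin((r2−r1)/C) = asin(9/100) = 5.1636°
wrap1 = π − 2β = 169.6728°
wrap2 = π + 2β = 190.3272°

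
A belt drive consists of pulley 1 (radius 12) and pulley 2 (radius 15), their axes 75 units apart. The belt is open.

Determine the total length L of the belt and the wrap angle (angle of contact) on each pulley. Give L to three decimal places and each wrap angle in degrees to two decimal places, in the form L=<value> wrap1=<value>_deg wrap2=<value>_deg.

open belt: β = asin((r2−r1)/C) = asin(3/75) = 2.2924°
wrap1 = π − 2β = 175.4151°
wrap2 = π + 2β = 184.5849°
tangent length = C·cosβ = 74.9400
L = r1·wrap1 + r2·wrap2 + 2·C·cosβ = 12·3.0616 + 15·3.2216 + 2·74.9400 = 234.9430

L=234.943 wrap1=175.42_deg wrap2=184.58_deg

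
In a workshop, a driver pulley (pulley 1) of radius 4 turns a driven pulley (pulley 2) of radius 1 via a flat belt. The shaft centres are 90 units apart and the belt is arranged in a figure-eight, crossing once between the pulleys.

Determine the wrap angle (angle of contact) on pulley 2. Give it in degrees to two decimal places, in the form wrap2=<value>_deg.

crossed belt: β = asin((r1+r2)/C) = asin(5/90) = 3.1847°
wrap1 = wrap2 = π + 2β = 186.3695°

wrap2=186.37_deg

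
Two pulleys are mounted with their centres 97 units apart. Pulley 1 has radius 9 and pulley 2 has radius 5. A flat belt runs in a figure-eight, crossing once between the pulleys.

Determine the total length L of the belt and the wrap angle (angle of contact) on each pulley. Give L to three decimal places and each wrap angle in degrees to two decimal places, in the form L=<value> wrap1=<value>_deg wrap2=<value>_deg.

L=240.006 wrap1=196.60_deg wrap2=196.60_deg

crossed belt: β = asin((r1+r2)/C) = asin(14/97) = 8.2985°
wrap1 = wrap2 = π + 2β = 196.5970°
tangent length = C·cosβ = 95.9844
L = (r1+r2)·wrap + 2·C·cosβ = 14·3.4313 + 2·95.9844 = 240.0064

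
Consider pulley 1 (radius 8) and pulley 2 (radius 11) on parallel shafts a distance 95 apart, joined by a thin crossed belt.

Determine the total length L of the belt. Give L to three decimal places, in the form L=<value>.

L=253.503

crossed belt: β = asin((r1+r2)/C) = asin(19/95) = 11.5370°
wrap1 = wrap2 = π + 2β = 203.0739°
tangent length = C·cosβ = 93.0806
L = (r1+r2)·wrap + 2·C·cosβ = 19·3.5443 + 2·93.0806 = 253.5031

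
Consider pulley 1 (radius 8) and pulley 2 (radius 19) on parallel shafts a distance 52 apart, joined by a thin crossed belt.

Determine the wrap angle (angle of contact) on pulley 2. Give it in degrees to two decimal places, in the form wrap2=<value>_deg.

wrap2=242.56_deg

crossed belt: β = asin((r1+r2)/C) = asin(27/52) = 31.2807°
wrap1 = wrap2 = π + 2β = 242.5613°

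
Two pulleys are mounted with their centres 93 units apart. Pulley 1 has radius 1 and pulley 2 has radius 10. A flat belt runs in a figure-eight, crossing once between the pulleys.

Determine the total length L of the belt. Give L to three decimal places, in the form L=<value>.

L=221.860

crossed belt: β = asin((r1+r2)/C) = asin(11/93) = 6.7928°
wrap1 = wrap2 = π + 2β = 193.5856°
tangent length = C·cosβ = 92.3472
L = (r1+r2)·wrap + 2·C·cosβ = 11·3.3787 + 2·92.3472 = 221.8601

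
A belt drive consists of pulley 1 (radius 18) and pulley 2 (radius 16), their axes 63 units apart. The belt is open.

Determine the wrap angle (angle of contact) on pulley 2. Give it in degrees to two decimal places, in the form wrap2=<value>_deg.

wrap2=176.36_deg

open belt: β = asin((r2−r1)/C) = asin(-2/63) = -1.8192°
wrap1 = π − 2β = 183.6384°
wrap2 = π + 2β = 176.3616°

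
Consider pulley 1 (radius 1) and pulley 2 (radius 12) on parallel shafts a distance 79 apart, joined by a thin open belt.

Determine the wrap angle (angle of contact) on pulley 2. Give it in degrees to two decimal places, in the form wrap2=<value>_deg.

wrap2=196.01_deg

open belt: β = asin((r2−r1)/C) = asin(11/79) = 8.0039°
wrap1 = π − 2β = 163.9922°
wrap2 = π + 2β = 196.0078°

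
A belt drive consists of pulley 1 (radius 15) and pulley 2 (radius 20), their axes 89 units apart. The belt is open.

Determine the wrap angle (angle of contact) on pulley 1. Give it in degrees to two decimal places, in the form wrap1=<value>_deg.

wrap1=173.56_deg

open belt: β = asin((r2−r1)/C) = asin(5/89) = 3.2206°
wrap1 = π − 2β = 173.5589°
wrap2 = π + 2β = 186.4411°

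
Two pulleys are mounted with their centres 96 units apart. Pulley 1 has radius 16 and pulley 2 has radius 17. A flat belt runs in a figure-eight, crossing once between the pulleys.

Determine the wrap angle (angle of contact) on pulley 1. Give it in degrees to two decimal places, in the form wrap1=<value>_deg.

wrap1=220.21_deg

crossed belt: β = asin((r1+r2)/C) = asin(33/96) = 20.1055°
wrap1 = wrap2 = π + 2β = 220.2110°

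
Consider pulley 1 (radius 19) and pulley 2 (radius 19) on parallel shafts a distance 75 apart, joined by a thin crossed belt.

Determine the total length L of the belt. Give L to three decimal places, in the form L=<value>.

L=289.082

crossed belt: β = asin((r1+r2)/C) = asin(38/75) = 30.4421°
wrap1 = wrap2 = π + 2β = 240.8841°
tangent length = C·cosβ = 64.6607
L = (r1+r2)·wrap + 2·C·cosβ = 38·4.2042 + 2·64.6607 = 289.0817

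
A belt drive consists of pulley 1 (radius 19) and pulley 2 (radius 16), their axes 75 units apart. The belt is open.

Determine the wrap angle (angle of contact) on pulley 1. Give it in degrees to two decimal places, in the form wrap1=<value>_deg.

wrap1=184.58_deg

open belt: β = asin((r2−r1)/C) = asin(-3/75) = -2.2924°
wrap1 = π − 2β = 184.5849°
wrap2 = π + 2β = 175.4151°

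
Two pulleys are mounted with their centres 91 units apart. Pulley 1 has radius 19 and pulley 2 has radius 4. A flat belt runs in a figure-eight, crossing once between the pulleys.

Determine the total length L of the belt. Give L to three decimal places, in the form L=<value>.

L=260.101

crossed belt: β = asin((r1+r2)/C) = asin(23/91) = 14.6401°
wrap1 = wrap2 = π + 2β = 209.2803°
tangent length = C·cosβ = 88.0454
L = (r1+r2)·wrap + 2·C·cosβ = 23·3.6526 + 2·88.0454 = 260.1014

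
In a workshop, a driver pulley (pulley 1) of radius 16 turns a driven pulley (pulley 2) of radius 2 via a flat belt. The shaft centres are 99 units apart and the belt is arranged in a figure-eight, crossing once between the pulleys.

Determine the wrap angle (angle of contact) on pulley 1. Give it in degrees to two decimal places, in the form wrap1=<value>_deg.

crossed belt: β = asin((r1+r2)/C) = asin(18/99) = 10.4757°
wrap1 = wrap2 = π + 2β = 200.9514°

wrap1=200.95_deg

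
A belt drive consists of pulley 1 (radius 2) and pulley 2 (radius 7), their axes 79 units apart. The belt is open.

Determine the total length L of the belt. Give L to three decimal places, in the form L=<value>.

L=186.591

open belt: β = asin((r2−r1)/C) = asin(5/79) = 3.6287°
wrap1 = π − 2β = 172.7425°
wrap2 = π + 2β = 187.2575°
tangent length = C·cosβ = 78.8416
L = r1·wrap1 + r2·wrap2 + 2·C·cosβ = 2·3.0149 + 7·3.2683 + 2·78.8416 = 186.5909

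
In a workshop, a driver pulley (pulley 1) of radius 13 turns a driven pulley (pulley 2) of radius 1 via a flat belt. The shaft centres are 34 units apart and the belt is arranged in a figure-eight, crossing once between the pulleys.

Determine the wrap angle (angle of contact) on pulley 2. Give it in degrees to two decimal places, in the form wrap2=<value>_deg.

crossed belt: β = asin((r1+r2)/C) = asin(14/34) = 24.3157°
wrap1 = wrap2 = π + 2β = 228.6315°

wrap2=228.63_deg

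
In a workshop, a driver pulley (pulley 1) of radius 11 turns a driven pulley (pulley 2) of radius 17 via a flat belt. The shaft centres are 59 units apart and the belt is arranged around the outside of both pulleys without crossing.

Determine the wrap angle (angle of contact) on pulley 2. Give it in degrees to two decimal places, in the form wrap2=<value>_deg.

wrap2=191.67_deg

open belt: β = asin((r2−r1)/C) = asin(6/59) = 5.8368°
wrap1 = π − 2β = 168.3264°
wrap2 = π + 2β = 191.6736°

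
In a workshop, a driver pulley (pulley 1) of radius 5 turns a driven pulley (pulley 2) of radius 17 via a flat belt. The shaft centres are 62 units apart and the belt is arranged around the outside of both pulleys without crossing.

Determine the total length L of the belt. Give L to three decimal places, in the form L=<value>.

open belt: β = asin((r2−r1)/C) = asin(12/62) = 11.1599°
wrap1 = π − 2β = 157.6801°
wrap2 = π + 2β = 202.3199°
tangent length = C·cosβ = 60.8276
L = r1·wrap1 + r2·wrap2 + 2·C·cosβ = 5·2.7520 + 17·3.5311 + 2·60.8276 = 195.4450

L=195.445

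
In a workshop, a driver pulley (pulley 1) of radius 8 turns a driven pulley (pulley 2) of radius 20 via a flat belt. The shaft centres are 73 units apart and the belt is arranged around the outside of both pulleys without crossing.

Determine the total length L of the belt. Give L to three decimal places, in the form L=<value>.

open belt: β = asin((r2−r1)/C) = asin(12/73) = 9.4614°
wrap1 = π − 2β = 161.0771°
wrap2 = π + 2β = 198.9229°
tangent length = C·cosβ = 72.0069
L = r1·wrap1 + r2·wrap2 + 2·C·cosβ = 8·2.8113 + 20·3.4719 + 2·72.0069 = 235.9417

L=235.942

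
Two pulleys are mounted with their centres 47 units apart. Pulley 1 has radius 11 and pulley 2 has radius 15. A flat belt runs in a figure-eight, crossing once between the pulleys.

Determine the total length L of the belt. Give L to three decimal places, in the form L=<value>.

L=190.470

crossed belt: β = asin((r1+r2)/C) = asin(26/47) = 33.5862°
wrap1 = wrap2 = π + 2β = 247.1725°
tangent length = C·cosβ = 39.1535
L = (r1+r2)·wrap + 2·C·cosβ = 26·4.3140 + 2·39.1535 = 190.4704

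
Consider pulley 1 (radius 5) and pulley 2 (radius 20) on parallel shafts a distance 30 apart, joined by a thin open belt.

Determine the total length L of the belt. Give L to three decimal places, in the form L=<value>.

open belt: β = asin((r2−r1)/C) = asin(15/30) = 30.0000°
wrap1 = π − 2β = 120.0000°
wrap2 = π + 2β = 240.0000°
tangent length = C·cosβ = 25.9808
L = r1·wrap1 + r2·wrap2 + 2·C·cosβ = 5·2.0944 + 20·4.1888 + 2·25.9808 = 146.2093

L=146.209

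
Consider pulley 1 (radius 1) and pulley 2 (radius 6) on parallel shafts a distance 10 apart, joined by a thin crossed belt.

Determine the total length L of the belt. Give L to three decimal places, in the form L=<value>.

crossed belt: β = asin((r1+r2)/C) = asin(7/10) = 44.4270°
wrap1 = wrap2 = π + 2β = 268.8540°
tangent length = C·cosβ = 7.1414
L = (r1+r2)·wrap + 2·C·cosβ = 7·4.6924 + 2·7.1414 = 47.1296

L=47.130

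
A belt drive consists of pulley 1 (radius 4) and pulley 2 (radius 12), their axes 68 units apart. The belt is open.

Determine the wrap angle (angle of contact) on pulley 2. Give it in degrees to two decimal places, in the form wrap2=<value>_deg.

wrap2=193.51_deg

open belt: β = asin((r2−r1)/C) = asin(8/68) = 6.7563°
wrap1 = π − 2β = 166.4873°
wrap2 = π + 2β = 193.5127°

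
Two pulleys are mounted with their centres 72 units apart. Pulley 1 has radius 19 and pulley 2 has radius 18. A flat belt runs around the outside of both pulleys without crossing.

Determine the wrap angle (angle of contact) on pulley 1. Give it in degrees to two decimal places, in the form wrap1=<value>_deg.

open belt: β = asin((r2−r1)/C) = asin(-1/72) = -0.7958°
wrap1 = π − 2β = 181.5916°
wrap2 = π + 2β = 178.4084°

wrap1=181.59_deg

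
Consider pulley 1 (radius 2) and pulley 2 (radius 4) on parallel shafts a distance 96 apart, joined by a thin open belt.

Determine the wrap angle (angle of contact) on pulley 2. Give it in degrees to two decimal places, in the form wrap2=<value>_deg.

open belt: β = asin((r2−r1)/C) = asin(2/96) = 1.1937°
wrap1 = π − 2β = 177.6125°
wrap2 = π + 2β = 182.3875°

wrap2=182.39_deg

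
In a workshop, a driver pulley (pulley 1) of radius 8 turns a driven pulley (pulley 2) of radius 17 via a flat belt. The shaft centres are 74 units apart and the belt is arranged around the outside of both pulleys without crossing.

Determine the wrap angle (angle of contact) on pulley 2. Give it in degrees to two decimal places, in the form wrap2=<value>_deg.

wrap2=193.97_deg

open belt: β = asin((r2−r1)/C) = asin(9/74) = 6.9857°
wrap1 = π − 2β = 166.0286°
wrap2 = π + 2β = 193.9714°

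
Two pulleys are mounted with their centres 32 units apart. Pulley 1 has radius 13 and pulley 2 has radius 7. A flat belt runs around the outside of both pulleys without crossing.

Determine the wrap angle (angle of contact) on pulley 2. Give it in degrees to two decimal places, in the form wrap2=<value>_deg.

open belt: β = asin((r2−r1)/C) = asin(-6/32) = -10.8069°
wrap1 = π − 2β = 201.6138°
wrap2 = π + 2β = 158.3862°

wrap2=158.39_deg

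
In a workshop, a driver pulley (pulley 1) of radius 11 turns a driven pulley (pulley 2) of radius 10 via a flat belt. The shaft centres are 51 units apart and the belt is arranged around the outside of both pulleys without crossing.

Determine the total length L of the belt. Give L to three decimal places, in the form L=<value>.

open belt: β = asin((r2−r1)/C) = asin(-1/51) = -1.1235°
wrap1 = π − 2β = 182.2470°
wrap2 = π + 2β = 177.7530°
tangent length = C·cosβ = 50.9902
L = r1·wrap1 + r2·wrap2 + 2·C·cosβ = 11·3.1808 + 10·3.1024 + 2·50.9902 = 167.9931

L=167.993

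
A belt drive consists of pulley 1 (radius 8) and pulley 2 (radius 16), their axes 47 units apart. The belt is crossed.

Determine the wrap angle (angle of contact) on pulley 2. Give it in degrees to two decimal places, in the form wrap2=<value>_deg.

wrap2=241.41_deg

crossed belt: β = asin((r1+r2)/C) = asin(24/47) = 30.7064°
wrap1 = wrap2 = π + 2β = 241.4127°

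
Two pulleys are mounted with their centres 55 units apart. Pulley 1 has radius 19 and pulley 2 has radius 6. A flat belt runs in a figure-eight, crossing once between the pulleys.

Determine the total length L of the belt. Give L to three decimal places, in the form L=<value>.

L=200.112

crossed belt: β = asin((r1+r2)/C) = asin(25/55) = 27.0357°
wrap1 = wrap2 = π + 2β = 234.0714°
tangent length = C·cosβ = 48.9898
L = (r1+r2)·wrap + 2·C·cosβ = 25·4.0853 + 2·48.9898 = 200.1125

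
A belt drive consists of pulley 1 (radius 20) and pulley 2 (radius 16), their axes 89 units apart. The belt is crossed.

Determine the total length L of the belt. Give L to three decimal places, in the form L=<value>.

crossed belt: β = asin((r1+r2)/C) = asin(36/89) = 23.8594°
wrap1 = wrap2 = π + 2β = 227.7189°
tangent length = C·cosβ = 81.3941
L = (r1+r2)·wrap + 2·C·cosβ = 36·3.9744 + 2·81.3941 = 305.8682

L=305.868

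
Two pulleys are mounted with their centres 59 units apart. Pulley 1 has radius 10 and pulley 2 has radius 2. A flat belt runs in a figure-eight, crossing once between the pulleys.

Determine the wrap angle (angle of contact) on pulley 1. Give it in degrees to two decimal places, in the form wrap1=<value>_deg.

wrap1=203.47_deg

crossed belt: β = asin((r1+r2)/C) = asin(12/59) = 11.7353°
wrap1 = wrap2 = π + 2β = 203.4705°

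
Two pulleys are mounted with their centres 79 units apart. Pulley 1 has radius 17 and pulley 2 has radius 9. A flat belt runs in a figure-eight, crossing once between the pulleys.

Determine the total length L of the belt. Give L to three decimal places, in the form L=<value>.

L=248.318

crossed belt: β = asin((r1+r2)/C) = asin(26/79) = 19.2150°
wrap1 = wrap2 = π + 2β = 218.4300°
tangent length = C·cosβ = 74.5989
L = (r1+r2)·wrap + 2·C·cosβ = 26·3.8123 + 2·74.5989 = 248.3182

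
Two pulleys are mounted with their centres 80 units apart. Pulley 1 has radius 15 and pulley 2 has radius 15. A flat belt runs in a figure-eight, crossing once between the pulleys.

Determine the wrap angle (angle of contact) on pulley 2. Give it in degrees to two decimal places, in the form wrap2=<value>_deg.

wrap2=224.05_deg

crossed belt: β = asin((r1+r2)/C) = asin(30/80) = 22.0243°
wrap1 = wrap2 = π + 2β = 224.0486°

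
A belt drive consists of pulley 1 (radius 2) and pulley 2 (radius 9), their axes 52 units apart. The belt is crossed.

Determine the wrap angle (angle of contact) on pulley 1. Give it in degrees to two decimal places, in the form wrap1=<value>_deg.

wrap1=204.43_deg

crossed belt: β = asin((r1+r2)/C) = asin(11/52) = 12.2125°
wrap1 = wrap2 = π + 2β = 204.4251°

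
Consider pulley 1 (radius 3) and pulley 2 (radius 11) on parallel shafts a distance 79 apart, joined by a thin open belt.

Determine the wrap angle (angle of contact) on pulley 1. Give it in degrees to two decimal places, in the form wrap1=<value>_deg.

open belt: β = asin((r2−r1)/C) = asin(8/79) = 5.8121°
wrap1 = π − 2β = 168.3759°
wrap2 = π + 2β = 191.6241°

wrap1=168.38_deg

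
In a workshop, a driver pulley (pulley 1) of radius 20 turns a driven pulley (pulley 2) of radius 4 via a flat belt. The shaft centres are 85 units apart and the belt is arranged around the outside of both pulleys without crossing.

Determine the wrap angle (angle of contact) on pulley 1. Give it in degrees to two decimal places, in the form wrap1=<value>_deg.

open belt: β = asin((r2−r1)/C) = asin(-16/85) = -10.8498°
wrap1 = π − 2β = 201.6996°
wrap2 = π + 2β = 158.3004°

wrap1=201.70_deg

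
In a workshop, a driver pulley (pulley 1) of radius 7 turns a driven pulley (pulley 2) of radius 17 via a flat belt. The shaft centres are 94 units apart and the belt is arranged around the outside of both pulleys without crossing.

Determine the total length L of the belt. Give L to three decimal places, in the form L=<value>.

open belt: β = asin((r2−r1)/C) = asin(10/94) = 6.1069°
wrap1 = π − 2β = 167.7863°
wrap2 = π + 2β = 192.2137°
tangent length = C·cosβ = 93.4666
L = r1·wrap1 + r2·wrap2 + 2·C·cosβ = 7·2.9284 + 17·3.3548 + 2·93.4666 = 264.4631

L=264.463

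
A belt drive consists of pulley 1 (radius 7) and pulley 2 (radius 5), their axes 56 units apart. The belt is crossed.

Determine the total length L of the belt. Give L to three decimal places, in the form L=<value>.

L=152.281

crossed belt: β = asin((r1+r2)/C) = asin(12/56) = 12.3736°
wrap1 = wrap2 = π + 2β = 204.7473°
tangent length = C·cosβ = 54.6992
L = (r1+r2)·wrap + 2·C·cosβ = 12·3.5735 + 2·54.6992 = 152.2805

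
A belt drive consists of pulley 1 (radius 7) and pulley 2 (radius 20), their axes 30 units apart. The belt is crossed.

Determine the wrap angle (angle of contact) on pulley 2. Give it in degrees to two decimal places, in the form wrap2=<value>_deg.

wrap2=308.32_deg

crossed belt: β = asin((r1+r2)/C) = asin(27/30) = 64.1581°
wrap1 = wrap2 = π + 2β = 308.3161°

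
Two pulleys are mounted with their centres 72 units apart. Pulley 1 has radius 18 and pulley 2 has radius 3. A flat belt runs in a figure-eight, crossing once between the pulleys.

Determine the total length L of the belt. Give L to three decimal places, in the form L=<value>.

crossed belt: β = asin((r1+r2)/C) = asin(21/72) = 16.9578°
wrap1 = wrap2 = π + 2β = 213.9155°
tangent length = C·cosβ = 68.8694
L = (r1+r2)·wrap + 2·C·cosβ = 21·3.7335 + 2·68.8694 = 216.1430

L=216.143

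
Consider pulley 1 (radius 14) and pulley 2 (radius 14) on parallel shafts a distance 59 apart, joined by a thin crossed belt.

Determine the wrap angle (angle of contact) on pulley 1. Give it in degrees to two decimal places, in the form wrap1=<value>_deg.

crossed belt: β = asin((r1+r2)/C) = asin(28/59) = 28.3318°
wrap1 = wrap2 = π + 2β = 236.6635°

wrap1=236.66_deg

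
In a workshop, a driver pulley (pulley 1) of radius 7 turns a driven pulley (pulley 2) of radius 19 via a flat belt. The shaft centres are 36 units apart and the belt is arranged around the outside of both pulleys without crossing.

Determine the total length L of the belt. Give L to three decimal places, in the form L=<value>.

open belt: β = asin((r2−r1)/C) = asin(12/36) = 19.4712°
wrap1 = π − 2β = 141.0576°
wrap2 = π + 2β = 218.9424°
tangent length = C·cosβ = 33.9411
L = r1·wrap1 + r2·wrap2 + 2·C·cosβ = 7·2.4619 + 19·3.8213 + 2·33.9411 = 157.7197

L=157.720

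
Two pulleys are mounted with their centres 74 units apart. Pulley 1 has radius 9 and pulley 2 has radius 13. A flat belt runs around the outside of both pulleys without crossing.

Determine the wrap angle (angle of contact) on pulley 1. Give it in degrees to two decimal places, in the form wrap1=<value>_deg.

open belt: β = asin((r2−r1)/C) = asin(4/74) = 3.0986°
wrap1 = π − 2β = 173.8028°
wrap2 = π + 2β = 186.1972°

wrap1=173.80_deg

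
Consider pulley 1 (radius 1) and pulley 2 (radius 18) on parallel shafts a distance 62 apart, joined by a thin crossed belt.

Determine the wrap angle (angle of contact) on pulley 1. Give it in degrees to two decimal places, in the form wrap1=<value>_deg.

crossed belt: β = asin((r1+r2)/C) = asin(19/62) = 17.8455°
wrap1 = wrap2 = π + 2β = 215.6910°

wrap1=215.69_deg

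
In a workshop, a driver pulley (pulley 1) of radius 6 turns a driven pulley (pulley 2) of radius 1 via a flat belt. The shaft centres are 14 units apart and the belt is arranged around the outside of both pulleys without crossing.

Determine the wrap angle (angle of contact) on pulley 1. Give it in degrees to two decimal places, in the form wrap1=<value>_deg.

open belt: β = asin((r2−r1)/C) = asin(-5/14) = -20.9248°
wrap1 = π − 2β = 221.8497°
wrap2 = π + 2β = 138.1503°

wrap1=221.85_deg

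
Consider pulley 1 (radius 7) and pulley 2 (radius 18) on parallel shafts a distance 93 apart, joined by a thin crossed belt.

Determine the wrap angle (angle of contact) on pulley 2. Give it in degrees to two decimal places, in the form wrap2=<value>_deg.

wrap2=211.19_deg

crossed belt: β = asin((r1+r2)/C) = asin(25/93) = 15.5939°
wrap1 = wrap2 = π + 2β = 211.1878°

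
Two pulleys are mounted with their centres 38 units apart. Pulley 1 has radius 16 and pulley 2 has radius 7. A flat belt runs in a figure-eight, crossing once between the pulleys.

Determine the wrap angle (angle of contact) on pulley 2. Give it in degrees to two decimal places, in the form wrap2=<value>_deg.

crossed belt: β = asin((r1+r2)/C) = asin(23/38) = 37.2478°
wrap1 = wrap2 = π + 2β = 254.4956°

wrap2=254.50_deg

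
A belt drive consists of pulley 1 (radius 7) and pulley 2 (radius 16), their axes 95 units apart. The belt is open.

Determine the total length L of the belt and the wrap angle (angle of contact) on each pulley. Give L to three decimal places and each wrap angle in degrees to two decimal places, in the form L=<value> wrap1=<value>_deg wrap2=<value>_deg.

open belt: β = asin((r2−r1)/C) = asin(9/95) = 5.4362°
wrap1 = π − 2β = 169.1277°
wrap2 = π + 2β = 190.8723°
tangent length = C·cosβ = 94.5727
L = r1·wrap1 + r2·wrap2 + 2·C·cosβ = 7·2.9518 + 16·3.3314 + 2·94.5727 = 263.1099

L=263.110 wrap1=169.13_deg wrap2=190.87_deg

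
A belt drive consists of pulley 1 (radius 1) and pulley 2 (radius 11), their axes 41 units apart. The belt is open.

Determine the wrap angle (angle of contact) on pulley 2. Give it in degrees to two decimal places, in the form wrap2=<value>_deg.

open belt: β = asin((r2−r1)/C) = asin(10/41) = 14.1170°
wrap1 = π − 2β = 151.7660°
wrap2 = π + 2β = 208.2340°

wrap2=208.23_deg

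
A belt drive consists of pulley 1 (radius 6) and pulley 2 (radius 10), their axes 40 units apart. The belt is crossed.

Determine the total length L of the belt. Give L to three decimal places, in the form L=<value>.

crossed belt: β = asin((r1+r2)/C) = asin(16/40) = 23.5782°
wrap1 = wrap2 = π + 2β = 227.1564°
tangent length = C·cosβ = 36.6606
L = (r1+r2)·wrap + 2·C·cosβ = 16·3.9646 + 2·36.6606 = 136.7552

L=136.755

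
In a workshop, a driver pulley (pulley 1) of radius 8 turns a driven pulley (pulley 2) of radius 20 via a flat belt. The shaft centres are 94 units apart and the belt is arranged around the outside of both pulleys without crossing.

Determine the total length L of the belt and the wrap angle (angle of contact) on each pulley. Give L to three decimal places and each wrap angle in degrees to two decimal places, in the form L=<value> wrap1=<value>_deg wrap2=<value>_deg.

L=277.499 wrap1=165.33_deg wrap2=194.67_deg

open belt: β = asin((r2−r1)/C) = asin(12/94) = 7.3344°
wrap1 = π − 2β = 165.3313°
wrap2 = π + 2β = 194.6687°
tangent length = C·cosβ = 93.2309
L = r1·wrap1 + r2·wrap2 + 2·C·cosβ = 8·2.8856 + 20·3.3976 + 2·93.2309 = 277.4986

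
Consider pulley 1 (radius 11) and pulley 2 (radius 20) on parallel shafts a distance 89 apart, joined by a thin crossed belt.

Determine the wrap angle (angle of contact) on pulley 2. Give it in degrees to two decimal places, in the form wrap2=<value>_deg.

wrap2=220.77_deg

crossed belt: β = asin((r1+r2)/C) = asin(31/89) = 20.3843°
wrap1 = wrap2 = π + 2β = 220.7685°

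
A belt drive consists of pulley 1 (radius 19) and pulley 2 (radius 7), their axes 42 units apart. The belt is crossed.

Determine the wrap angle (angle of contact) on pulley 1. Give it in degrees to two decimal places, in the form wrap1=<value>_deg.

wrap1=256.49_deg

crossed belt: β = asin((r1+r2)/C) = asin(26/42) = 38.2466°
wrap1 = wrap2 = π + 2β = 256.4932°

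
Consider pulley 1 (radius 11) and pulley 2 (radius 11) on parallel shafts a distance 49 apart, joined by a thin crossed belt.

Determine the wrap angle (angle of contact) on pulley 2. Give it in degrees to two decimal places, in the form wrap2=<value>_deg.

wrap2=233.36_deg

crossed belt: β = asin((r1+r2)/C) = asin(22/49) = 26.6782°
wrap1 = wrap2 = π + 2β = 233.3565°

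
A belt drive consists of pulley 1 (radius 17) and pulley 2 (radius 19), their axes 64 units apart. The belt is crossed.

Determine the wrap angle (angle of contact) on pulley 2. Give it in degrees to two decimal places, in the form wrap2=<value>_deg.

wrap2=248.46_deg

crossed belt: β = asin((r1+r2)/C) = asin(36/64) = 34.2289°
wrap1 = wrap2 = π + 2β = 248.4577°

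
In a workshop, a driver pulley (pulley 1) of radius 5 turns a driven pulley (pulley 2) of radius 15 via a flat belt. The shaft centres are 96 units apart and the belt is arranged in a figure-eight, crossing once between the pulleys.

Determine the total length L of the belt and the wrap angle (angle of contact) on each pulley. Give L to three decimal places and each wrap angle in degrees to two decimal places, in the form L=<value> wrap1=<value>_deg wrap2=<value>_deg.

L=259.014 wrap1=204.05_deg wrap2=204.05_deg

crossed belt: β = asin((r1+r2)/C) = asin(20/96) = 12.0247°
wrap1 = wrap2 = π + 2β = 204.0494°
tangent length = C·cosβ = 93.8936
L = (r1+r2)·wrap + 2·C·cosβ = 20·3.5613 + 2·93.8936 = 259.0138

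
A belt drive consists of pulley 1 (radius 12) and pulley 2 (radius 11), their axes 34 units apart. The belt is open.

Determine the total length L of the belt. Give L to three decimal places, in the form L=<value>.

L=140.286

open belt: β = asin((r2−r1)/C) = asin(-1/34) = -1.6854°
wrap1 = π − 2β = 183.3708°
wrap2 = π + 2β = 176.6292°
tangent length = C·cosβ = 33.9853
L = r1·wrap1 + r2·wrap2 + 2·C·cosβ = 12·3.2004 + 11·3.0828 + 2·33.9853 = 140.2860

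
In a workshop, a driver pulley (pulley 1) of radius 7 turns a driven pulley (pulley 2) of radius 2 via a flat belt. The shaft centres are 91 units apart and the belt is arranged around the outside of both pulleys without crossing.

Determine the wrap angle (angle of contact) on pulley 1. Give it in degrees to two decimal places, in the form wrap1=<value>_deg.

wrap1=186.30_deg

open belt: β = asin((r2−r1)/C) = asin(-5/91) = -3.1497°
wrap1 = π − 2β = 186.2994°
wrap2 = π + 2β = 173.7006°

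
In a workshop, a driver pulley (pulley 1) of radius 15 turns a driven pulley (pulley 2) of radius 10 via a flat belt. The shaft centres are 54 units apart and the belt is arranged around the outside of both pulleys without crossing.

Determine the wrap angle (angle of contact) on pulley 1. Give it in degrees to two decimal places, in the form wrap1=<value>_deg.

wrap1=190.63_deg

open belt: β = asin((r2−r1)/C) = asin(-5/54) = -5.3128°
wrap1 = π − 2β = 190.6255°
wrap2 = π + 2β = 169.3745°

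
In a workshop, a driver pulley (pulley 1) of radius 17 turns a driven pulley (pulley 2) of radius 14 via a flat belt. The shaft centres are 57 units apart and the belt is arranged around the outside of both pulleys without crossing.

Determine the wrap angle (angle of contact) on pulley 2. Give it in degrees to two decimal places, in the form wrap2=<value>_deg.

wrap2=173.97_deg

open belt: β = asin((r2−r1)/C) = asin(-3/57) = -3.0170°
wrap1 = π − 2β = 186.0339°
wrap2 = π + 2β = 173.9661°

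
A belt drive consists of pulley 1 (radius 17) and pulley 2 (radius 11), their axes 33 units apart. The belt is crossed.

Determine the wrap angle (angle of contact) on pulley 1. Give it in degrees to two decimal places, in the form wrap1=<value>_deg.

crossed belt: β = asin((r1+r2)/C) = asin(28/33) = 58.0473°
wrap1 = wrap2 = π + 2β = 296.0945°

wrap1=296.09_deg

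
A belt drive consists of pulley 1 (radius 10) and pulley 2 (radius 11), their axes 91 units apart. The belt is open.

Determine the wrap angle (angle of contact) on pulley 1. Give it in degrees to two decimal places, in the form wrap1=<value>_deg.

wrap1=178.74_deg

open belt: β = asin((r2−r1)/C) = asin(1/91) = 0.6296°
wrap1 = π − 2β = 178.7407°
wrap2 = π + 2β = 181.2593°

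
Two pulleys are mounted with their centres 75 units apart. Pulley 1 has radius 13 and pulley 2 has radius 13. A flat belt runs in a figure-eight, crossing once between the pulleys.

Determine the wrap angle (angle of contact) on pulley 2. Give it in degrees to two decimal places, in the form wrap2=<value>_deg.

wrap2=220.57_deg

crossed belt: β = asin((r1+r2)/C) = asin(26/75) = 20.2836°
wrap1 = wrap2 = π + 2β = 220.5671°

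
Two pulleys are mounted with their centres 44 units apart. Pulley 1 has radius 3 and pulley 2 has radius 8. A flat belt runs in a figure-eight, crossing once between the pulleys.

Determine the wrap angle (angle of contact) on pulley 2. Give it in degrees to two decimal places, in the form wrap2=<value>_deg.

crossed belt: β = asin((r1+r2)/C) = asin(11/44) = 14.4775°
wrap1 = wrap2 = π + 2β = 208.9550°

wrap2=208.96_deg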